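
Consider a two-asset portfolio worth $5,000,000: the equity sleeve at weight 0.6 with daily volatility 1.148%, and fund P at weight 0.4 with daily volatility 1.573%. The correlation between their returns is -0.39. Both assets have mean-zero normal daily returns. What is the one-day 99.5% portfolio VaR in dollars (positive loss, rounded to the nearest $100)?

σ_p² = 0.6²·1.148² + 0.4²·1.573² + 2·-0.39·0.6·0.4·1.148·1.573 = 0.5323 (%²).
σ_p = √0.5323 = 0.730%.
At 99.5%, z = 2.576.
VaR = 2.576 × 0.730% = 1.880%; on $5,000,000 that is $94,000.

$94,000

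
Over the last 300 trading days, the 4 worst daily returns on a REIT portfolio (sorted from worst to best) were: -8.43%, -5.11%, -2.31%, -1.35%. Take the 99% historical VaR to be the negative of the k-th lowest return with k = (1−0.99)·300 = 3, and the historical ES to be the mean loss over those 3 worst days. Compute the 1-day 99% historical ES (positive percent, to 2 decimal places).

The 3 worst returns sum to -15.85%.
ES = −(-15.85%) / 3 = 5.2833…% ≈ 5.28%.

5.28%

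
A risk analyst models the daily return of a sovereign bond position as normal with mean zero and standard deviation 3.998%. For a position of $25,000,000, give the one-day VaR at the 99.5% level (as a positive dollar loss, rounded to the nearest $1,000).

$2,575,000

At 99.5% one-sided, z = 2.576.
VaR = z·σ = 2.576 × 3.998% = 10.299%.
On $25,000,000: 0.10299 × $25,000,000 = $2,574,750.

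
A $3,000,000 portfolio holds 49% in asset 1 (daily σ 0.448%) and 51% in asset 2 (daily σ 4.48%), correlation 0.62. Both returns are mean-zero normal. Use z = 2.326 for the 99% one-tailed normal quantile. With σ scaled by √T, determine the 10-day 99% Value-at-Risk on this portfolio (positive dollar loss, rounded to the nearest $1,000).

σ_p = √(0.49²·0.448² + 0.51²·4.48² + 2·0.62·0.49·0.51·0.448·4.48) = 2.427%.
σ_{10d} = 2.427% × √10 = 7.675%.
VaR = 2.326 × 7.675% = 17.852%; on $3,000,000 that is $535,560.

$536,000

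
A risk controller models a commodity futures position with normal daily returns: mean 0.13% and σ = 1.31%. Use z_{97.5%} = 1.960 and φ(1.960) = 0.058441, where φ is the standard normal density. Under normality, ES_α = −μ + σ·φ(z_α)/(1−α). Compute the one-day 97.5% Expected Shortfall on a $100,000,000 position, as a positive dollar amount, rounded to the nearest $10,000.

Tail multiplier: φ(z)/(1−α) = 0.058441 / 0.025 = 2.338.
ES = −(0.13%) + 1.31% × 2.338 = 2.933%.
On $100,000,000: 0.02933 × $100,000,000 = $2,933,000.

$2,930,000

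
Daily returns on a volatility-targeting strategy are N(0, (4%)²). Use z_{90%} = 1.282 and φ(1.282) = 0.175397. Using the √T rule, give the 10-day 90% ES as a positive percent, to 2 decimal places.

σ_{10d} = 4% × √10 = 12.649%.
ES multiplier = φ(z)/(1−α) = 0.175397/0.1 = 1.754.
ES = 12.649% × 1.754 = 22.186%.

22.19%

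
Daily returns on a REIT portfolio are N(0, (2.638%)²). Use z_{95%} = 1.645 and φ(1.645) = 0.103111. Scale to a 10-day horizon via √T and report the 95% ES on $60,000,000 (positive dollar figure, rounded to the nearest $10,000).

$10,320,000

σ_{10d} = 2.638% × √10 = 8.342%.
ES multiplier = φ(z)/(1−α) = 0.103111/0.05 = 2.062.
ES = 8.342% × 2.062 = 17.201%; on $60,000,000: $10,320,600.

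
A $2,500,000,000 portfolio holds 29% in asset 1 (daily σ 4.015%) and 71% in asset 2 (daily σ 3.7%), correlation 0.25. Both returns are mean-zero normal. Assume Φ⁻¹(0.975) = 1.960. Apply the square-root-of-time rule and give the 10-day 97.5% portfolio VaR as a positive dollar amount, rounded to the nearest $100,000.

σ_p = √(0.29²·4.015² + 0.71²·3.7² + 2·0.25·0.29·0.71·4.015·3.7) = 3.128%.
σ_{10d} = 3.128% × √10 = 9.892%.
VaR = 1.960 × 9.892% = 19.388%; on $2,500,000,000 that is $484,700,000.

$484,700,000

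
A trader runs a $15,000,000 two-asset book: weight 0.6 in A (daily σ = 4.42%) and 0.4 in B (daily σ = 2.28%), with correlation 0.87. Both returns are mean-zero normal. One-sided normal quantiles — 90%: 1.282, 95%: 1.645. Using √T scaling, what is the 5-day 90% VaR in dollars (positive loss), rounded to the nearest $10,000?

σ_p = √(0.6²·4.42² + 0.4²·2.28² + 2·0.87·0.6·0.4·4.42·2.28) = 3.475%.
σ_{5d} = 3.475% × √5 = 7.770%.
VaR = 1.282 × 7.770% = 9.961%; on $15,000,000 that is $1,494,150.

$1,490,000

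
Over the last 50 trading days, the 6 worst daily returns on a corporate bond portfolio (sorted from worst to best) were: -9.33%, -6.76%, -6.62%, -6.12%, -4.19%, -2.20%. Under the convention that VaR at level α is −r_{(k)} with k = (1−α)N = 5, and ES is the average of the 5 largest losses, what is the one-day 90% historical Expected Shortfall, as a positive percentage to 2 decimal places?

The 5 worst returns sum to -33.02%.
ES = −(-33.02%) / 5 = 6.604% ≈ 6.60%.

6.60%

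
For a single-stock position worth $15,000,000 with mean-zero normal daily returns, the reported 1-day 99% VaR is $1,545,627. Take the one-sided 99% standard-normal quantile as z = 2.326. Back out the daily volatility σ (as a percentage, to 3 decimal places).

4.430%

VaR as a fraction: $1,545,627 / $15,000,000 = 10.304%.
σ = VaR / z = 10.304% / 2.326 = 4.430%.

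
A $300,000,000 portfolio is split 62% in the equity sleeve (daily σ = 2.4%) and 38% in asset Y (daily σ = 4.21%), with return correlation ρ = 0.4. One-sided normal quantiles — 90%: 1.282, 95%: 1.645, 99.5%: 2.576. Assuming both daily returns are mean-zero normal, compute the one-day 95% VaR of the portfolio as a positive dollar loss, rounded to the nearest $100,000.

$12,800,000

σ_p² = 0.62²·2.4² + 0.38²·4.21² + 2·0.4·0.62·0.38·2.4·4.21 = 6.6779 (%²).
σ_p = √6.6779 = 2.584%.
VaR = 1.645 × 2.584% = 4.251%; on $300,000,000 that is $12,753,000.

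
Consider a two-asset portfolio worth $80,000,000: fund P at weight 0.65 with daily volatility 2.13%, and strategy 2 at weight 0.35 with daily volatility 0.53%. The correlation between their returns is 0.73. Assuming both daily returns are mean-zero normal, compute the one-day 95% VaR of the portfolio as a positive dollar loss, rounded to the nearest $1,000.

σ_p² = 0.65²·2.13² + 0.35²·0.53² + 2·0.73·0.65·0.35·2.13·0.53 = 2.3262 (%²).
σ_p = √2.3262 = 1.525%.
At 95%, z = 1.645.
VaR = 1.645 × 1.525% = 2.509%; on $80,000,000 that is $2,007,200.

$2,007,000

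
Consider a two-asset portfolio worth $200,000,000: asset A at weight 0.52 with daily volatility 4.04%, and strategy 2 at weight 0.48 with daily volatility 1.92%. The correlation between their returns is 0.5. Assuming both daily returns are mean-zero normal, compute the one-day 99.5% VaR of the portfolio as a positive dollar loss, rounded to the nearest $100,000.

σ_p² = 0.52²·4.04² + 0.48²·1.92² + 2·0.5·0.52·0.48·4.04·1.92 = 7.1988 (%²).
σ_p = √7.1988 = 2.683%.
At 99.5%, z = 2.576.
VaR = 2.576 × 2.683% = 6.911%; on $200,000,000 that is $13,822,000.

$13,800,000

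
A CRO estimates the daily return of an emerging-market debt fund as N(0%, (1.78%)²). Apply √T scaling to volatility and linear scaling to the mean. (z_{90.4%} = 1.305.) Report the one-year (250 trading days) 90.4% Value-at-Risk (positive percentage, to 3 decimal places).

σ_{250d} = 1.78% × √250 = 28.144%.
VaR = 1.305 × 28.144% = 36.728%.

36.728%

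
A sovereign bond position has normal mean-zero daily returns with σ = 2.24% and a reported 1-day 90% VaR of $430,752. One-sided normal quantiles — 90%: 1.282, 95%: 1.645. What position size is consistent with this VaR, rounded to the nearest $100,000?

$15,000,000

VaR as a fraction of value: z·σ = 1.282 × 2.24% = 2.87168%.
Position = $430,752 / 0.0287168 = $15,000,000.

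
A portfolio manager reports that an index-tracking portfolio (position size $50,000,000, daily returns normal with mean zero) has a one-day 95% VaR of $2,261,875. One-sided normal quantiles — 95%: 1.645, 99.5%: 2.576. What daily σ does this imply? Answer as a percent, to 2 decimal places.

2.75%

VaR as a fraction: $2,261,875 / $50,000,000 = 4.524%.
σ = VaR / z = 4.524% / 1.645 = 2.750%.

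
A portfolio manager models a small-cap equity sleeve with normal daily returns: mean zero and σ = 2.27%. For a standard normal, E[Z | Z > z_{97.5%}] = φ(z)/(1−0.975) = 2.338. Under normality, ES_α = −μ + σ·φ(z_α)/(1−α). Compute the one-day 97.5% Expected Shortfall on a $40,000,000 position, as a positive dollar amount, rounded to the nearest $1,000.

$2,123,000

ES = 2.27% × 2.338 = 5.307%.
On $40,000,000: 0.05307 × $40,000,000 = $2,122,800.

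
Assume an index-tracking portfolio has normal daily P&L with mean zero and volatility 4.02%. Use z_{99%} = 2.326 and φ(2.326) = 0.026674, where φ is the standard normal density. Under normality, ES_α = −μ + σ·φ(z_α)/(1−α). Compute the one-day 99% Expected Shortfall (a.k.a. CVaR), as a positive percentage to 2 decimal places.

Tail multiplier: φ(z)/(1−α) = 0.026674 / 0.01 = 2.667.
ES = 4.02% × 2.667 = 10.721%.

10.72%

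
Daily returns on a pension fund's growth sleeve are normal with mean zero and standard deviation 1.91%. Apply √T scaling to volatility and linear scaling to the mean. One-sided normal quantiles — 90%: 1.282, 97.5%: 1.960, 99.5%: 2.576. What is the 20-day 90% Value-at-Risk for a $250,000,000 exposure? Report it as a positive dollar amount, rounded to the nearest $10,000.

σ_{20d} = 1.91% × √20 = 8.542%.
VaR = 1.282 × 8.542% = 10.951%.
On $250,000,000: 0.10951 × $250,000,000 = $27,377,500.

$27,380,000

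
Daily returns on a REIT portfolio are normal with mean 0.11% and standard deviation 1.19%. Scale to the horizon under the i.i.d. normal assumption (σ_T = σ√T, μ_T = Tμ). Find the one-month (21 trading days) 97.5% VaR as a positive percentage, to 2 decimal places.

8.38%

At 97.5%, z = 1.960.
σ_{21d} = 1.19% × √21 = 5.453%; μ_{21d} = 21 × 0.11% = 2.310%.
VaR = −(2.310%) + 1.960 × 5.453% = 8.378%.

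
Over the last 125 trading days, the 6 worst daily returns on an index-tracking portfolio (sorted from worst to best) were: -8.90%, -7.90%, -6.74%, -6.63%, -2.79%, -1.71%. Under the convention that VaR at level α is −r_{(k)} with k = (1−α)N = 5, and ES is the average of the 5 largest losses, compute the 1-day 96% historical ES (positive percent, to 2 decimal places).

The 5 worst returns sum to -32.96%.
ES = −(-32.96%) / 5 = 6.592% ≈ 6.59%.

6.59%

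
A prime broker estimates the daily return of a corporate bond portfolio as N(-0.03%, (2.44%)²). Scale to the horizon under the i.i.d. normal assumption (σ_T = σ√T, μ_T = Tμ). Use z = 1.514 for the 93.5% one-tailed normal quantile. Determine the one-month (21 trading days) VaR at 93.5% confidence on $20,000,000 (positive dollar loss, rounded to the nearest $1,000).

$3,512,000

σ_{21d} = 2.44% × √21 = 11.181%; μ_{21d} = 21 × -0.03% = -0.630%.
VaR = −(-0.630%) + 1.514 × 11.181% = 17.558%.
On $20,000,000: 0.17558 × $20,000,000 = $3,511,600.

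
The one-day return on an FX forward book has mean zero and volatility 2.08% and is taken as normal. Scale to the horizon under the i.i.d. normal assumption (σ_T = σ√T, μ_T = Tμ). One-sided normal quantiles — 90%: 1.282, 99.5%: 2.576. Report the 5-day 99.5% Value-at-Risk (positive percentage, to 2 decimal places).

11.98%

σ_{5d} = 2.08% × √5 = 4.651%.
VaR = 2.576 × 4.651% = 11.981%.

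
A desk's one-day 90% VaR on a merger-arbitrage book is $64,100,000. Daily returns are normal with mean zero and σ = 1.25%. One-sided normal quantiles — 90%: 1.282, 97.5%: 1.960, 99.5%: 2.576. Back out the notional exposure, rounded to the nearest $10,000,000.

VaR as a fraction of value: z·σ = 1.282 × 1.25% = 1.6025%.
Position = $64,100,000 / 0.016025 = $4,000,000,000.

$4,000,000,000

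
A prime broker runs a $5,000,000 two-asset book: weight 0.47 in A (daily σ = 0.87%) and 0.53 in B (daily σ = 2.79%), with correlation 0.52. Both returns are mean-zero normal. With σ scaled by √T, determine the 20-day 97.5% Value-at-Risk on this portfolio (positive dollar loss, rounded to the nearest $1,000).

σ_p = √(0.47²·0.87² + 0.53²·2.79² + 2·0.52·0.47·0.53·0.87·2.79) = 1.727%.
σ_{20d} = 1.727% × √20 = 7.723%.
z(97.5%) = 1.960.
VaR = 1.960 × 7.723% = 15.137%; on $5,000,000 that is $756,850.

$757,000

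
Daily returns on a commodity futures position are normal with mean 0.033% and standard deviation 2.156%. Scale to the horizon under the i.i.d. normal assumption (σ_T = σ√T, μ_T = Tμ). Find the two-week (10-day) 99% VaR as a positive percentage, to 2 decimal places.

15.53%

At 99%, z = 2.326.
σ_{10d} = 2.156% × √10 = 6.818%; μ_{10d} = 10 × 0.033% = 0.330%.
VaR = −(0.330%) + 2.326 × 6.818% = 15.529%.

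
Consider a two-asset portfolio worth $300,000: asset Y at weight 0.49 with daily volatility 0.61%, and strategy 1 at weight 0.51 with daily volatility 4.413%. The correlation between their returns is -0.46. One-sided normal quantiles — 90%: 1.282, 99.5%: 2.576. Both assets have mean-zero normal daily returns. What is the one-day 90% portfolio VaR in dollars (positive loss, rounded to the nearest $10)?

σ_p² = 0.49²·0.61² + 0.51²·4.413² + 2·-0.46·0.49·0.51·0.61·4.413 = 4.5358 (%²).
σ_p = √4.5358 = 2.130%.
VaR = 1.282 × 2.130% = 2.731%; on $300,000 that is $8,193.

$8,190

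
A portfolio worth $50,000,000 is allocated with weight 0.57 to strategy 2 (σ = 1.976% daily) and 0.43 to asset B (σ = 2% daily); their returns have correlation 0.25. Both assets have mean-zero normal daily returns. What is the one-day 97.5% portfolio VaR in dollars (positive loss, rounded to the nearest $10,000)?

σ_p² = 0.57²·1.976² + 0.43²·2² + 2·0.25·0.57·0.43·1.976·2 = 2.4925 (%²).
σ_p = √2.4925 = 1.579%.
At 97.5%, z = 1.960.
VaR = 1.960 × 1.579% = 3.095%; on $50,000,000 that is $1,547,500.

$1,550,000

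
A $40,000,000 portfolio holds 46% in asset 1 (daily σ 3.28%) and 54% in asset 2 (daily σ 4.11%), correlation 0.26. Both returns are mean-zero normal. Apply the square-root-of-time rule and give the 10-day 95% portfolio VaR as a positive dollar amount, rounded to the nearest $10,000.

$6,220,000

σ_p = √(0.46²·3.28² + 0.54²·4.11² + 2·0.26·0.46·0.54·3.28·4.11) = 2.991%.
σ_{10d} = 2.991% × √10 = 9.458%.
z(95%) = 1.645.
VaR = 1.645 × 9.458% = 15.558%; on $40,000,000 that is $6,223,200.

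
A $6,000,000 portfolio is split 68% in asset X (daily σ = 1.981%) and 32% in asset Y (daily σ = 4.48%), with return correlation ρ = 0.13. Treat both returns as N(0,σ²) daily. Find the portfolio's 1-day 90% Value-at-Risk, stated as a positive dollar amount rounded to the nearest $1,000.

σ_p² = 0.68²·1.981² + 0.32²·4.48² + 2·0.13·0.68·0.32·1.981·4.48 = 4.3719 (%²).
σ_p = √4.3719 = 2.091%.
At 90%, z = 1.282.
VaR = 1.282 × 2.091% = 2.681%; on $6,000,000 that is $160,860.

$161,000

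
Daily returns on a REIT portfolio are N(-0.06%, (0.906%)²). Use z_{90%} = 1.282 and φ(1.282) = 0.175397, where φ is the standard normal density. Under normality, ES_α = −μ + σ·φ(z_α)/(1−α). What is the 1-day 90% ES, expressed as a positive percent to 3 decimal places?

Tail multiplier: φ(z)/(1−α) = 0.175397 / 0.1 = 1.754.
ES = −(-0.06%) + 0.906% × 1.754 = 1.649%.

1.649%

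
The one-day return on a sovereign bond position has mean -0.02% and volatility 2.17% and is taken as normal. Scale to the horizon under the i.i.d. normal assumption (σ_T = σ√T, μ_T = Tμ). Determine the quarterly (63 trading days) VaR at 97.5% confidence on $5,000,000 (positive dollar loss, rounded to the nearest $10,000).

$1,750,000

At 97.5%, z = 1.960.
σ_{63d} = 2.17% × √63 = 17.224%; μ_{63d} = 63 × -0.02% = -1.260%.
VaR = −(-1.260%) + 1.960 × 17.224% = 35.019%.
On $5,000,000: 0.35019 × $5,000,000 = $1,750,950.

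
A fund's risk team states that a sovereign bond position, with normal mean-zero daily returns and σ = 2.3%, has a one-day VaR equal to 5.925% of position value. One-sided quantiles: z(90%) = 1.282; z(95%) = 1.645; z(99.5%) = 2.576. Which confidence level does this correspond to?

99.5%

Implied z = VaR/σ = 5.925 / 2.3 = 2.576.
This matches z(99.5%) = 2.576.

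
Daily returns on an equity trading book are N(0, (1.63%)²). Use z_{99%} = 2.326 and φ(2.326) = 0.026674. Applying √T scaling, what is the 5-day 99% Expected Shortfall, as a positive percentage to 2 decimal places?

9.72%

σ_{5d} = 1.63% × √5 = 3.645%.
ES multiplier = φ(z)/(1−α) = 0.026674/0.01 = 2.667.
ES = 3.645% × 2.667 = 9.721%.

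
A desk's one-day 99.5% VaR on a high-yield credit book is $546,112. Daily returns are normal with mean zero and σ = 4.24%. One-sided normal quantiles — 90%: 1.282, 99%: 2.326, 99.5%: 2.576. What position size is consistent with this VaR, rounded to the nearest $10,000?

VaR as a fraction of value: z·σ = 2.576 × 4.24% = 10.9222%.
Position = $546,112 / 0.109222 = $5,000,000.

$5,000,000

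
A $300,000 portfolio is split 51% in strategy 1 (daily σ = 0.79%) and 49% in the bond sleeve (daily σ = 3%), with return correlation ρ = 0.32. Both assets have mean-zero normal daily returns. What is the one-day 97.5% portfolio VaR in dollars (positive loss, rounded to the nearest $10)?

$9,670

σ_p² = 0.51²·0.79² + 0.49²·3² + 2·0.32·0.51·0.49·0.79·3 = 2.7023 (%²).
σ_p = √2.7023 = 1.644%.
At 97.5%, z = 1.960.
VaR = 1.960 × 1.644% = 3.222%; on $300,000 that is $9,666.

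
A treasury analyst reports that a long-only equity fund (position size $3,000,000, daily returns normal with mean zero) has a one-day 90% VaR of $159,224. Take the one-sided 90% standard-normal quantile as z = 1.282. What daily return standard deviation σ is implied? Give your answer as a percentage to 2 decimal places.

4.14%

VaR as a fraction: $159,224 / $3,000,000 = 5.307%.
σ = VaR / z = 5.307% / 1.282 = 4.140%.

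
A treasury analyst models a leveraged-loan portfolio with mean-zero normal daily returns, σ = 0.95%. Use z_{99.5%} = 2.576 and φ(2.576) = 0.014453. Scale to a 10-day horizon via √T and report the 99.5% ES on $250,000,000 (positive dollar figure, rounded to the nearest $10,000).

$21,710,000

σ_{10d} = 0.95% × √10 = 3.004%.
ES multiplier = φ(z)/(1−α) = 0.014453/0.005 = 2.891.
ES = 3.004% × 2.891 = 8.685%; on $250,000,000: $21,712,500.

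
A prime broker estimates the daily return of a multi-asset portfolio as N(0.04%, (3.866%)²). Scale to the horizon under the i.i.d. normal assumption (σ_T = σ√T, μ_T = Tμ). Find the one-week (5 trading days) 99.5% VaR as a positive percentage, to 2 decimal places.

22.07%

At 99.5%, z = 2.576.
σ_{5d} = 3.866% × √5 = 8.645%; μ_{5d} = 5 × 0.04% = 0.200%.
VaR = −(0.200%) + 2.576 × 8.645% = 22.070%.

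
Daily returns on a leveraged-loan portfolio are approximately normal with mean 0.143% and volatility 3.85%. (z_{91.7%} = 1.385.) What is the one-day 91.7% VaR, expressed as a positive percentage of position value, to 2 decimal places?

VaR = −μ + z·σ = −(0.143%) + 1.385 × 3.85% = 5.189%.

5.19%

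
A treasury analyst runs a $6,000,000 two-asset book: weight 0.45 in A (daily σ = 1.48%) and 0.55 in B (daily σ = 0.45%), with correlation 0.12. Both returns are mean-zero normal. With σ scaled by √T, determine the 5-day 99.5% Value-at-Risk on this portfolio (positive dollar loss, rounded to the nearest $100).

$255,000

σ_p = √(0.45²·1.48² + 0.55²·0.45² + 2·0.12·0.45·0.55·1.48·0.45) = 0.738%.
σ_{5d} = 0.738% × √5 = 1.650%.
z(99.5%) = 2.576.
VaR = 2.576 × 1.650% = 4.250%; on $6,000,000 that is $255,000.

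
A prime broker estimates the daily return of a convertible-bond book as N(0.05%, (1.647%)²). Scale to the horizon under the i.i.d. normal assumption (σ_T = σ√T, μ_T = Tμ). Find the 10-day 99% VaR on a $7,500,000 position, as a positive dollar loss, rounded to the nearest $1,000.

At 99%, z = 2.326.
σ_{10d} = 1.647% × √10 = 5.208%; μ_{10d} = 10 × 0.05% = 0.500%.
VaR = −(0.500%) + 2.326 × 5.208% = 11.614%.
On $7,500,000: 0.11614 × $7,500,000 = $871,050.

$871,000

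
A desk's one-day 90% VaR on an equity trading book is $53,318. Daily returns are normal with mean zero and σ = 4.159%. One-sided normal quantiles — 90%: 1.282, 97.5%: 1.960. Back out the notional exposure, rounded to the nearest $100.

VaR as a fraction of value: z·σ = 1.282 × 4.159% = 5.33184%.
Position = $53,318 / 0.0533184 = $999,993.

$1,000,000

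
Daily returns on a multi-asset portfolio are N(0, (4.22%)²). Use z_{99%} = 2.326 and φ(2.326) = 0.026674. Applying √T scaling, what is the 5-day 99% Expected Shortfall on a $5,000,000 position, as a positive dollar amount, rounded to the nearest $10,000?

$1,260,000

σ_{5d} = 4.22% × √5 = 9.436%.
ES multiplier = φ(z)/(1−α) = 0.026674/0.01 = 2.667.
ES = 9.436% × 2.667 = 25.166%; on $5,000,000: $1,258,300.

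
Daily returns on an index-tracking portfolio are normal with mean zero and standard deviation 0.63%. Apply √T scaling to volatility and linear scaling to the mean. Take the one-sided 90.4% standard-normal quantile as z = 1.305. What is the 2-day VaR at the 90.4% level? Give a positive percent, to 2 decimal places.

σ_{2d} = 0.63% × √2 = 0.891%.
VaR = 1.305 × 0.891% = 1.163%.

1.16%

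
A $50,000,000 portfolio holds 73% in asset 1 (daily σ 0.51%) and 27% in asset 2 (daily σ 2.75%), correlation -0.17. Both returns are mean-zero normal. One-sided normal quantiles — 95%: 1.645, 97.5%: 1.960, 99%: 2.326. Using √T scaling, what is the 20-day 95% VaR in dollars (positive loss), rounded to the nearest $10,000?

$2,840,000

σ_p = √(0.73²·0.51² + 0.27²·2.75² + 2·-0.17·0.73·0.27·0.51·2.75) = 0.772%.
σ_{20d} = 0.772% × √20 = 3.452%.
VaR = 1.645 × 3.452% = 5.679%; on $50,000,000 that is $2,839,500.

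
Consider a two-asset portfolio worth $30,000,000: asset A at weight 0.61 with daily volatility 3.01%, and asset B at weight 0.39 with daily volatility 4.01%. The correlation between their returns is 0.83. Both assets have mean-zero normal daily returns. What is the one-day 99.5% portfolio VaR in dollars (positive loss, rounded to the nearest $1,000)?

σ_p² = 0.61²·3.01² + 0.39²·4.01² + 2·0.83·0.61·0.39·3.01·4.01 = 10.5837 (%²).
σ_p = √10.5837 = 3.253%.
At 99.5%, z = 2.576.
VaR = 2.576 × 3.253% = 8.380%; on $30,000,000 that is $2,514,000.

$2,514,000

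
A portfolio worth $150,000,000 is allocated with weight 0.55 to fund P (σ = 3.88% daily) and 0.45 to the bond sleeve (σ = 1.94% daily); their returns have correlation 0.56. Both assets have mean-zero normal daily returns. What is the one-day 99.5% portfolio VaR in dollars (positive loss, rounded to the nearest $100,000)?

$10,500,000

σ_p² = 0.55²·3.88² + 0.45²·1.94² + 2·0.56·0.55·0.45·3.88·1.94 = 7.4026 (%²).
σ_p = √7.4026 = 2.721%.
At 99.5%, z = 2.576.
VaR = 2.576 × 2.721% = 7.009%; on $150,000,000 that is $10,513,500.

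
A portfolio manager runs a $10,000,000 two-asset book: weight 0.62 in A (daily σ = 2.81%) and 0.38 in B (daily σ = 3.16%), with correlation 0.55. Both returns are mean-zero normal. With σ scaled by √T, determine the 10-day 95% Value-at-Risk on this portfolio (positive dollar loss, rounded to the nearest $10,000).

$1,350,000

σ_p = √(0.62²·2.81² + 0.38²·3.16² + 2·0.55·0.62·0.38·2.81·3.16) = 2.604%.
σ_{10d} = 2.604% × √10 = 8.235%.
z(95%) = 1.645.
VaR = 1.645 × 8.235% = 13.547%; on $10,000,000 that is $1,354,700.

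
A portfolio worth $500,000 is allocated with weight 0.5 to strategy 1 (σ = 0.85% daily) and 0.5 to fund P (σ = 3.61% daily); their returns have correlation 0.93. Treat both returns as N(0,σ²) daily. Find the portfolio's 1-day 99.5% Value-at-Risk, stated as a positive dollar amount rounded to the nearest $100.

$28,400

σ_p² = 0.5²·0.85² + 0.5²·3.61² + 2·0.93·0.5·0.5·0.85·3.61 = 4.8655 (%²).
σ_p = √4.8655 = 2.206%.
At 99.5%, z = 2.576.
VaR = 2.576 × 2.206% = 5.683%; on $500,000 that is $28,415.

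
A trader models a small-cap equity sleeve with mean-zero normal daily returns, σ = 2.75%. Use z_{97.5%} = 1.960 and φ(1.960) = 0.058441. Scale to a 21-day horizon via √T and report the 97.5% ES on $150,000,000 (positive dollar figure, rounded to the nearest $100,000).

$44,200,000

σ_{21d} = 2.75% × √21 = 12.602%.
ES multiplier = φ(z)/(1−α) = 0.058441/0.025 = 2.338.
ES = 12.602% × 2.338 = 29.463%; on $150,000,000: $44,194,500.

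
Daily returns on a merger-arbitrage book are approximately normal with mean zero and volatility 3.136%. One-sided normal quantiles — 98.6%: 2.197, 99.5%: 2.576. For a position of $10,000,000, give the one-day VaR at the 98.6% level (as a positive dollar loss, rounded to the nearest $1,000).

$689,000

VaR = z·σ = 2.197 × 3.136% = 6.890%.
On $10,000,000: 0.06890 × $10,000,000 = $689,000.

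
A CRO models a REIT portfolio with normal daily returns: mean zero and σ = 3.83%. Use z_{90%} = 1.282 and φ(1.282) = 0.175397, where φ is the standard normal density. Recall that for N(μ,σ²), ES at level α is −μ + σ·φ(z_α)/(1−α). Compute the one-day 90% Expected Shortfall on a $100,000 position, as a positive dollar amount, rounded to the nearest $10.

$6,720

Tail multiplier: φ(z)/(1−α) = 0.175397 / 0.1 = 1.754.
ES = 3.83% × 1.754 = 6.718%.
On $100,000: 0.06718 × $100,000 = $6,718.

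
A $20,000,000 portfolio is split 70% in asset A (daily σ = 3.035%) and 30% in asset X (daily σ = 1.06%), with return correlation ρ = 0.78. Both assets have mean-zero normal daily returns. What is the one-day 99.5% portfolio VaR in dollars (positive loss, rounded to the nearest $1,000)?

$1,227,000

σ_p² = 0.7²·3.035² + 0.3²·1.06² + 2·0.78·0.7·0.3·3.035·1.06 = 5.6685 (%²).
σ_p = √5.6685 = 2.381%.
At 99.5%, z = 2.576.
VaR = 2.576 × 2.381% = 6.133%; on $20,000,000 that is $1,226,600.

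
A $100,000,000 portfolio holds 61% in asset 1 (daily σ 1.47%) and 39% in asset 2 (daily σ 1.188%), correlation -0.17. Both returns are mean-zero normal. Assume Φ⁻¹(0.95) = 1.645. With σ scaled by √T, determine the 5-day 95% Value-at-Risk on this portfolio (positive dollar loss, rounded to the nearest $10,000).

$3,450,000

σ_p = √(0.61²·1.47² + 0.39²·1.188² + 2·-0.17·0.61·0.39·1.47·1.188) = 0.937%.
σ_{5d} = 0.937% × √5 = 2.095%.
VaR = 1.645 × 2.095% = 3.446%; on $100,000,000 that is $3,446,000.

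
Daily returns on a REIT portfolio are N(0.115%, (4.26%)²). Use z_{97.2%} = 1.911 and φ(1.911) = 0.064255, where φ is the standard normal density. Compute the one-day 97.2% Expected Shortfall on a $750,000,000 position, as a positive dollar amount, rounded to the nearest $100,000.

$72,500,000

Tail multiplier: φ(z)/(1−α) = 0.064255 / 0.028 = 2.295.
ES = −(0.115%) + 4.26% × 2.295 = 9.662%.
On $750,000,000: 0.09662 × $750,000,000 = $72,465,000.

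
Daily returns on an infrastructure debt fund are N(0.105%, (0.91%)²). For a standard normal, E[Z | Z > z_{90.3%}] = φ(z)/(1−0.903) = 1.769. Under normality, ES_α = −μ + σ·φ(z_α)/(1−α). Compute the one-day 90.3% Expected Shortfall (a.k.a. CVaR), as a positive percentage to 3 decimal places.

ES = −(0.105%) + 0.91% × 1.769 = 1.505%.

1.505%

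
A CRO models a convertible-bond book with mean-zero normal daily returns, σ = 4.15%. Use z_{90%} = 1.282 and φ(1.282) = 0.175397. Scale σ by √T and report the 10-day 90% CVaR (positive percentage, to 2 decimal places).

σ_{10d} = 4.15% × √10 = 13.123%.
ES multiplier = φ(z)/(1−α) = 0.175397/0.1 = 1.754.
ES = 13.123% × 1.754 = 23.018%.

23.02%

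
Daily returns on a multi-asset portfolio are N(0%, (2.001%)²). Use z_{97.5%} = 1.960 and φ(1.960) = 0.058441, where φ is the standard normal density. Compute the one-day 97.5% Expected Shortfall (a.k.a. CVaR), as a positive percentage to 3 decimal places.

4.678%

Tail multiplier: φ(z)/(1−α) = 0.058441 / 0.025 = 2.338.
ES = 2.001% × 2.338 = 4.678%.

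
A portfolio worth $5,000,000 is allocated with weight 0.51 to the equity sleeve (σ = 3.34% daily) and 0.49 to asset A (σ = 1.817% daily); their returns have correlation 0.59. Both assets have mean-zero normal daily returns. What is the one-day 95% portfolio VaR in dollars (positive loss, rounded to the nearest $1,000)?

$193,000

σ_p² = 0.51²·3.34² + 0.49²·1.817² + 2·0.59·0.51·0.49·3.34·1.817 = 5.4838 (%²).
σ_p = √5.4838 = 2.342%.
At 95%, z = 1.645.
VaR = 1.645 × 2.342% = 3.853%; on $5,000,000 that is $192,650.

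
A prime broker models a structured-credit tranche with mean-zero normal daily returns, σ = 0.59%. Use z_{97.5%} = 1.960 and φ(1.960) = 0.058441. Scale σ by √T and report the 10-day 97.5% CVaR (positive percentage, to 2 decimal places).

σ_{10d} = 0.59% × √10 = 1.866%.
ES multiplier = φ(z)/(1−α) = 0.058441/0.025 = 2.338.
ES = 1.866% × 2.338 = 4.363%.

4.36%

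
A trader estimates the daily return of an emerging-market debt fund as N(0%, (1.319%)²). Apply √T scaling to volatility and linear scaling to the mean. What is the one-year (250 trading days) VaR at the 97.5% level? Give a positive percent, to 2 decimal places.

At 97.5%, z = 1.960.
σ_{250d} = 1.319% × √250 = 20.855%.
VaR = 1.960 × 20.855% = 40.876%.

40.88%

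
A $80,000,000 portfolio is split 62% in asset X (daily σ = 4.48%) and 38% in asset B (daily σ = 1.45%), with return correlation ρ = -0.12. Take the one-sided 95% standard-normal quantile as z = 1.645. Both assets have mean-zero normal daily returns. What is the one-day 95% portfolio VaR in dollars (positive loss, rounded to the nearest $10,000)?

$3,640,000

σ_p² = 0.62²·4.48² + 0.38²·1.45² + 2·-0.12·0.62·0.38·4.48·1.45 = 7.6514 (%²).
σ_p = √7.6514 = 2.766%.
VaR = 1.645 × 2.766% = 4.550%; on $80,000,000 that is $3,640,000.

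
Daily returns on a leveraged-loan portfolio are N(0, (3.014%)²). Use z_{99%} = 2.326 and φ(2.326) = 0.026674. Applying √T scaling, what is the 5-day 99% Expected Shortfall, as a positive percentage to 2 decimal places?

σ_{5d} = 3.014% × √5 = 6.740%.
ES multiplier = φ(z)/(1−α) = 0.026674/0.01 = 2.667.
ES = 6.740% × 2.667 = 17.976%.

17.98%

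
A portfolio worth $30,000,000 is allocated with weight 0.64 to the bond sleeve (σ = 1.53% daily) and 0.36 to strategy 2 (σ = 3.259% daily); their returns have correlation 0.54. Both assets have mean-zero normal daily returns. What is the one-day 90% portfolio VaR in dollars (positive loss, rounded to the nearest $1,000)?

$727,000

σ_p² = 0.64²·1.53² + 0.36²·3.259² + 2·0.54·0.64·0.36·1.53·3.259 = 3.5761 (%²).
σ_p = √3.5761 = 1.891%.
At 90%, z = 1.282.
VaR = 1.282 × 1.891% = 2.424%; on $30,000,000 that is $727,200.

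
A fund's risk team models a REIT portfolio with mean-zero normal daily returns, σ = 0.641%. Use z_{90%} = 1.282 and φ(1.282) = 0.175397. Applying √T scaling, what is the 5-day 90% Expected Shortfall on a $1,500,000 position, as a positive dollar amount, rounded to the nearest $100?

$37,700

σ_{5d} = 0.641% × √5 = 1.433%.
ES multiplier = φ(z)/(1−α) = 0.175397/0.1 = 1.754.
ES = 1.433% × 1.754 = 2.513%; on $1,500,000: $37,695.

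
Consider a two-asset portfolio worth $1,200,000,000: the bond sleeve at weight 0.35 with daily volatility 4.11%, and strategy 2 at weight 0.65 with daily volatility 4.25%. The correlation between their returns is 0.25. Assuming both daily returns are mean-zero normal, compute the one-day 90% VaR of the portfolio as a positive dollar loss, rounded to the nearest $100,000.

$52,600,000

σ_p² = 0.35²·4.11² + 0.65²·4.25² + 2·0.25·0.35·0.65·4.11·4.25 = 11.6876 (%²).
σ_p = √11.6876 = 3.419%.
At 90%, z = 1.282.
VaR = 1.282 × 3.419% = 4.383%; on $1,200,000,000 that is $52,596,000.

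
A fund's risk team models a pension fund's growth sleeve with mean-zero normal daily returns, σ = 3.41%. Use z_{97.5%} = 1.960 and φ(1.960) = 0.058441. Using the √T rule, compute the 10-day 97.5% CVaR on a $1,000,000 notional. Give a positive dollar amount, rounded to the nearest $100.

$252,100

σ_{10d} = 3.41% × √10 = 10.783%.
ES multiplier = φ(z)/(1−α) = 0.058441/0.025 = 2.338.
ES = 10.783% × 2.338 = 25.211%; on $1,000,000: $252,110.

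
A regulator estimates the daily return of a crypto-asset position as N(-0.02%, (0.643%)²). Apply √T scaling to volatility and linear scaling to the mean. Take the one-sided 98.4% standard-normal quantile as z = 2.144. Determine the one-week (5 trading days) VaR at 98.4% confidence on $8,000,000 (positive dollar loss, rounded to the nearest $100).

$254,600

σ_{5d} = 0.643% × √5 = 1.438%; μ_{5d} = 5 × -0.02% = -0.100%.
VaR = −(-0.100%) + 2.144 × 1.438% = 3.183%.
On $8,000,000: 0.03183 × $8,000,000 = $254,640.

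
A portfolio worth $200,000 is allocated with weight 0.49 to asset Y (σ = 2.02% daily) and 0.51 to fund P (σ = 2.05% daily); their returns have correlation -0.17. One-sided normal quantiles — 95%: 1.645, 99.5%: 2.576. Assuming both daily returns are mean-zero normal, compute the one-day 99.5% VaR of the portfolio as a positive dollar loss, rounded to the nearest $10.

$6,760

σ_p² = 0.49²·2.02² + 0.51²·2.05² + 2·-0.17·0.49·0.51·2.02·2.05 = 1.7209 (%²).
σ_p = √1.7209 = 1.312%.
VaR = 2.576 × 1.312% = 3.380%; on $200,000 that is $6,760.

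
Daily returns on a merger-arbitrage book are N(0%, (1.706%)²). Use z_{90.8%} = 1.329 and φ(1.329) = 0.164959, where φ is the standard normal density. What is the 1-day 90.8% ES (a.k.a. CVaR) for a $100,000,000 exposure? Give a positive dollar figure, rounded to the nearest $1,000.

$3,059,000

Tail multiplier: φ(z)/(1−α) = 0.164959 / 0.092 = 1.793.
ES = 1.706% × 1.793 = 3.059%.
On $100,000,000: 0.03059 × $100,000,000 = $3,059,000.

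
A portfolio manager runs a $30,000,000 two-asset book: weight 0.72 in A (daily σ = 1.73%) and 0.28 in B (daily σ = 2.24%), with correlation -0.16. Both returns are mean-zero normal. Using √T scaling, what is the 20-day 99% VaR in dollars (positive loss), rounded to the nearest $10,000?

$4,060,000

σ_p = √(0.72²·1.73² + 0.28²·2.24² + 2·-0.16·0.72·0.28·1.73·2.24) = 1.302%.
σ_{20d} = 1.302% × √20 = 5.823%.
z(99%) = 2.326.
VaR = 2.326 × 5.823% = 13.544%; on $30,000,000 that is $4,063,200.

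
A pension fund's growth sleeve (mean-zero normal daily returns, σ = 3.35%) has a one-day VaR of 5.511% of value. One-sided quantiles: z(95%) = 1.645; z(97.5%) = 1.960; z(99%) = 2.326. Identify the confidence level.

Implied z = VaR/σ = 5.511 / 3.35 = 1.645.
This matches z(95%) = 1.645.

95%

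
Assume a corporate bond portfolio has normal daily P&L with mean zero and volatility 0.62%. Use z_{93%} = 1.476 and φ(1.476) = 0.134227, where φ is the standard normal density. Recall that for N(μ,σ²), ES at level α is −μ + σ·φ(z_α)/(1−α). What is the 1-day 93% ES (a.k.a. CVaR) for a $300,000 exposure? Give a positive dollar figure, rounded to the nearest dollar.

$3,567

Tail multiplier: φ(z)/(1−α) = 0.134227 / 0.07 = 1.918.
ES = 0.62% × 1.918 = 1.189%.
On $300,000: 0.01189 × $300,000 = $3,567.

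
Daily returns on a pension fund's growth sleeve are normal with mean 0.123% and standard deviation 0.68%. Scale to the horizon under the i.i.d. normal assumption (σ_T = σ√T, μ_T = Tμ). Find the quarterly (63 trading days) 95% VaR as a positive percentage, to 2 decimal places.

1.13%

At 95%, z = 1.645.
σ_{63d} = 0.68% × √63 = 5.397%; μ_{63d} = 63 × 0.123% = 7.749%.
VaR = −(7.749%) + 1.645 × 5.397% = 1.129%.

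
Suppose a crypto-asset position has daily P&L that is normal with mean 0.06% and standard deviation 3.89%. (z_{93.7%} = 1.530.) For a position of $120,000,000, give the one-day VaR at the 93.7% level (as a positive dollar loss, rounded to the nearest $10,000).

$7,070,000

VaR = −μ + z·σ = −(0.06%) + 1.530 × 3.89% = 5.892%.
On $120,000,000: 0.05892 × $120,000,000 = $7,070,400.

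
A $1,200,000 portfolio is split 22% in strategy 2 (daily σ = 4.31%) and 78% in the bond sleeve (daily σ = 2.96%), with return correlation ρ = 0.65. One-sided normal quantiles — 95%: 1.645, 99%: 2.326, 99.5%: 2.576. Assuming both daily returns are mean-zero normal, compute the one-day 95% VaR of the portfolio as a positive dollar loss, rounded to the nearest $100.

σ_p² = 0.22²·4.31² + 0.78²·2.96² + 2·0.65·0.22·0.78·4.31·2.96 = 9.0756 (%²).
σ_p = √9.0756 = 3.013%.
VaR = 1.645 × 3.013% = 4.956%; on $1,200,000 that is $59,472.

$59,500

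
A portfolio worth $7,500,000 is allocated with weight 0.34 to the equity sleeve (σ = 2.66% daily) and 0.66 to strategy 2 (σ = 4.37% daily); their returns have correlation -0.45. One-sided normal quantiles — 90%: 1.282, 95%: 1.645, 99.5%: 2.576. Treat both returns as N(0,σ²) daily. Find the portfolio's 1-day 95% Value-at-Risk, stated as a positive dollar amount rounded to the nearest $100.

$321,500

σ_p² = 0.34²·2.66² + 0.66²·4.37² + 2·-0.45·0.34·0.66·2.66·4.37 = 6.7889 (%²).
σ_p = √6.7889 = 2.606%.
VaR = 1.645 × 2.606% = 4.287%; on $7,500,000 that is $321,525.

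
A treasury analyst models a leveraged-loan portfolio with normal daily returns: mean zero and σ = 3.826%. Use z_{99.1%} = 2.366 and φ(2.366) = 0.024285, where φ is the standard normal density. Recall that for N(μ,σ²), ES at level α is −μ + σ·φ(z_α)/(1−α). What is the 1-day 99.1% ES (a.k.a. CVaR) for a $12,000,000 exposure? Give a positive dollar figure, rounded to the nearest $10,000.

Tail multiplier: φ(z)/(1−α) = 0.024285 / 0.009 = 2.698.
ES = 3.826% × 2.698 = 10.323%.
On $12,000,000: 0.10323 × $12,000,000 = $1,238,760.

$1,240,000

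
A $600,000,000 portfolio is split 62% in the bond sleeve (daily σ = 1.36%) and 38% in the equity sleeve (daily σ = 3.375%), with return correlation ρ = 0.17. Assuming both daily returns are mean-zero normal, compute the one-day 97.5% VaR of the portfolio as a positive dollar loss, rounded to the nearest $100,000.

σ_p² = 0.62²·1.36² + 0.38²·3.375² + 2·0.17·0.62·0.38·1.36·3.375 = 2.7235 (%²).
σ_p = √2.7235 = 1.650%.
At 97.5%, z = 1.960.
VaR = 1.960 × 1.650% = 3.234%; on $600,000,000 that is $19,404,000.

$19,400,000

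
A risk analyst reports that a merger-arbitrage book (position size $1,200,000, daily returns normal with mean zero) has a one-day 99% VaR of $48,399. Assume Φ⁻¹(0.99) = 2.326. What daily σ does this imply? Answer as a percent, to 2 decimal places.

VaR as a fraction: $48,399 / $1,200,000 = 4.033%.
σ = VaR / z = 4.033% / 2.326 = 1.734%.

1.73%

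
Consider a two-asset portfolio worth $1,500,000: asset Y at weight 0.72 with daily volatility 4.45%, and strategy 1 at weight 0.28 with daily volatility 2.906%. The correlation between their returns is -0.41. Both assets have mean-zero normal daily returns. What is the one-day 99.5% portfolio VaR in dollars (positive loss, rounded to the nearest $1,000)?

σ_p² = 0.72²·4.45² + 0.28²·2.906² + 2·-0.41·0.72·0.28·4.45·2.906 = 8.7899 (%²).
σ_p = √8.7899 = 2.965%.
At 99.5%, z = 2.576.
VaR = 2.576 × 2.965% = 7.638%; on $1,500,000 that is $114,570.

$115,000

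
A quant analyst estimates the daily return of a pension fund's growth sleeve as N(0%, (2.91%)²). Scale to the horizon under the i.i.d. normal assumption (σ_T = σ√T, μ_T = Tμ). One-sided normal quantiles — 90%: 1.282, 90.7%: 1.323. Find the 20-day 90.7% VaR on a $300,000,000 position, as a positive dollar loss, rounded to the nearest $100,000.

σ_{20d} = 2.91% × √20 = 13.014%.
VaR = 1.323 × 13.014% = 17.218%.
On $300,000,000: 0.17218 × $300,000,000 = $51,654,000.

$51,700,000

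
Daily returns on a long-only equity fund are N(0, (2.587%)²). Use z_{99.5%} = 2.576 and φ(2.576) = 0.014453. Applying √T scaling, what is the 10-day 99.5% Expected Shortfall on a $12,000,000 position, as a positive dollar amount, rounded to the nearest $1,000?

σ_{10d} = 2.587% × √10 = 8.181%.
ES multiplier = φ(z)/(1−α) = 0.014453/0.005 = 2.891.
ES = 8.181% × 2.891 = 23.651%; on $12,000,000: $2,838,120.

$2,838,000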